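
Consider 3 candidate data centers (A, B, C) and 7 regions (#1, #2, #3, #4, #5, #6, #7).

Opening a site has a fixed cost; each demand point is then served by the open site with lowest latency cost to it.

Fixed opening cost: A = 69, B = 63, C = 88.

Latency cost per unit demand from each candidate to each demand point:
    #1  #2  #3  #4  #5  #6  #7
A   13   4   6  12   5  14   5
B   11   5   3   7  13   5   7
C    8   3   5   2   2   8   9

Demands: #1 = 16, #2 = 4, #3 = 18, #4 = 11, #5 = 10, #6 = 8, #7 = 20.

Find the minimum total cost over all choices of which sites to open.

Open {B, C}: assign each demand point to its cheapest open site.
  #1→C 16×8=128, #2→C 4×3=12, #3→B 18×3=54, #4→C 11×2=22, #5→C 10×2=20, #6→B 8×5=40, #7→B 20×7=140
  latency cost 416, fixed 151 → total 567.
Compare {A, C}: latency cost 436 + fixed 157 = 593.
Compare {A, B, C}: latency cost 376 + fixed 220 = 596.
Compare {C}: latency cost 516 + fixed 88 = 604.
All other subsets cost ≥ 593. Minimum total cost: 567.

567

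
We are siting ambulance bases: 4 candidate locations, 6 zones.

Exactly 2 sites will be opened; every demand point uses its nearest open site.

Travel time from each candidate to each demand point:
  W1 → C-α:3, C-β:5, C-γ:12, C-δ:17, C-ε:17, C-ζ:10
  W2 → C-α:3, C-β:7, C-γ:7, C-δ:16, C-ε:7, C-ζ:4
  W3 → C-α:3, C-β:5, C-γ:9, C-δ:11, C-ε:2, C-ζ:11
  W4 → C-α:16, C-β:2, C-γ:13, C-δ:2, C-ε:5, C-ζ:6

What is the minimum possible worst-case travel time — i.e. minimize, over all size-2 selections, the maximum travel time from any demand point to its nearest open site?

7

Open {W2, W4}.
  Farthest demand point is C-γ at travel time 7 (to W2); all others are ≤ 7.
With {W3, W4} the worst case is 9.
With {W1, W3} the worst case is 11.
No size-2 selection achieves below 7.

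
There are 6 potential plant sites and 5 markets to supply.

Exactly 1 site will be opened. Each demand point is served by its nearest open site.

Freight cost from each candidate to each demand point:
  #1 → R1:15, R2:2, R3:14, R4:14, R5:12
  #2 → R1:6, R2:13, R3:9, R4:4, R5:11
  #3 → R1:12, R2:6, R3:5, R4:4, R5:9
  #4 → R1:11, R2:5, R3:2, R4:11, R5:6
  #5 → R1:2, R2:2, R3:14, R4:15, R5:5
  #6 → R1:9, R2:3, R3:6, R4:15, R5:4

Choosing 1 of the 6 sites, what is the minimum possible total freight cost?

Open {#4}.
  R1→#4 11, R2→#4 5, R3→#4 2, R4→#4 11, R5→#4 6  ⇒ total 35.
Compare {#3}: total 36.
Compare {#6}: total 37.
No size-1 selection does better; minimum is 35.

35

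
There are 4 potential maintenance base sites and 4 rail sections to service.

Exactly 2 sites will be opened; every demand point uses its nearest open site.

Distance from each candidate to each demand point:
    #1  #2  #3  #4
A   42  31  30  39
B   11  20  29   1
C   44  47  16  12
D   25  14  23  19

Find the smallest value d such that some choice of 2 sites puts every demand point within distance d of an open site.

Open {B, C}.
  Farthest demand point is #2 at distance 20 (to B); all others are ≤ 20.
With {B, D} the worst case is 23.
With {A, D} the worst case is 25.
No size-2 selection achieves below 20.

20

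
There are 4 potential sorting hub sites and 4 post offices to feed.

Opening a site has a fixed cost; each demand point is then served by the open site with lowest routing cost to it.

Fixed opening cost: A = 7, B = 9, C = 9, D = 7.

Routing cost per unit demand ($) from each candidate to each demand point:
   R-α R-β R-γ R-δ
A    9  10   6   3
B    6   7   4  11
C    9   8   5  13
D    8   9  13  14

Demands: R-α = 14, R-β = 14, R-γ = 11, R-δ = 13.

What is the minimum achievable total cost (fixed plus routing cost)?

Open {A, B}: assign each demand point to its cheapest open site.
  R-α→B 14×6=84, R-β→B 14×7=98, R-γ→B 11×4=44, R-δ→A 13×3=39
  routing cost 265, fixed 16 → total 281.
Compare {A, B, D}: routing cost 265 + fixed 23 = 288.
Compare {A, B, C}: routing cost 265 + fixed 25 = 290.
Compare {A, B, C, D}: routing cost 265 + fixed 32 = 297.
All other subsets cost ≥ 288. Minimum total cost: 281.

281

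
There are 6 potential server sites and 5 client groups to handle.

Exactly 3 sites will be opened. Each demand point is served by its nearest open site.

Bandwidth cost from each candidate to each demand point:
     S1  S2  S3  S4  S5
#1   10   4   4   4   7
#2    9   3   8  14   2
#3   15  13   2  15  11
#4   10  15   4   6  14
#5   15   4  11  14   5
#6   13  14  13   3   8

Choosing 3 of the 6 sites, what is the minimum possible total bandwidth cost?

Open {#2, #3, #6}.
  S1→#2 9, S2→#2 3, S3→#3 2, S4→#6 3, S5→#2 2  ⇒ total 19.
Compare {#1, #2, #3}: total 20.
Compare {#1, #2, #6}: total 21.
No size-3 selection does better; minimum is 19.

19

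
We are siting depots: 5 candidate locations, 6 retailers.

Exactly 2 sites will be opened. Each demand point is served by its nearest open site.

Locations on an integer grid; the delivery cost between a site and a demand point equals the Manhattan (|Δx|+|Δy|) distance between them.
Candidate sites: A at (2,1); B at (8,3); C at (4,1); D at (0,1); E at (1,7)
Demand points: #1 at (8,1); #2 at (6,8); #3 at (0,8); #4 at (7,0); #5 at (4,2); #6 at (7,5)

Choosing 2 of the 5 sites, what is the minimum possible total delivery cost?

Open {B, E}.
  #1→B 2, #2→E 6, #3→E 2, #4→B 4, #5→B 5, #6→B 3  ⇒ total 22.
Compare {C, E}: total 24.
Compare {A, B}: total 28.
No size-2 selection does better; minimum is 22.

22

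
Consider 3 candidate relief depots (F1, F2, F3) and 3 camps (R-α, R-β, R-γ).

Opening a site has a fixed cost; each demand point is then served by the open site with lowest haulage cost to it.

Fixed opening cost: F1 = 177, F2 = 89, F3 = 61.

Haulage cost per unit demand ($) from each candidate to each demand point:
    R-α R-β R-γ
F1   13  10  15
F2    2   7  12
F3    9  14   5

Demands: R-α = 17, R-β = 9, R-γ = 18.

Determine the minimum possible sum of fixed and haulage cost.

337

Open {F2, F3}: assign each demand point to its cheapest open site.
  R-α→F2 17×2=34, R-β→F2 9×7=63, R-γ→F3 18×5=90
  haulage cost 187, fixed 150 → total 337.
Compare {F2}: haulage cost 313 + fixed 89 = 402.
Compare {F3}: haulage cost 369 + fixed 61 = 430.
Compare {F1, F2, F3}: haulage cost 187 + fixed 327 = 514.
All other subsets cost ≥ 402. Minimum total cost: 337.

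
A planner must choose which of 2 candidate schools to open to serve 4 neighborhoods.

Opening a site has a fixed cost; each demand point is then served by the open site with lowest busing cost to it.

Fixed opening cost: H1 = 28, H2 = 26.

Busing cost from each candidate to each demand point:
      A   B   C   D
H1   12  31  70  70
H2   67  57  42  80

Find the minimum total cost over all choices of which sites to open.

Open {H1, H2}: assign each demand point to its cheapest open site.
  A→H1 12, B→H1 31, C→H2 42, D→H1 70
  busing cost 155, fixed 54 → total 209.
Compare {H1}: busing cost 183 + fixed 28 = 211.
Compare {H2}: busing cost 246 + fixed 26 = 272.

209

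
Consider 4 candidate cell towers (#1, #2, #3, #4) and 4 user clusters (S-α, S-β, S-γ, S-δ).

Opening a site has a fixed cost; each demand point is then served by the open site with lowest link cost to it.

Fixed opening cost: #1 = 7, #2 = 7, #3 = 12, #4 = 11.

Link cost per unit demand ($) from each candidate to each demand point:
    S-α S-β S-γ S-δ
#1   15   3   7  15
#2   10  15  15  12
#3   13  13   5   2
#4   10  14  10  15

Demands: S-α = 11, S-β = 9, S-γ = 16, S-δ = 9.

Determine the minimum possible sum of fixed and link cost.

Open {#1, #2, #3}: assign each demand point to its cheapest open site.
  S-α→#2 11×10=110, S-β→#1 9×3=27, S-γ→#3 16×5=80, S-δ→#3 9×2=18
  link cost 235, fixed 26 → total 261.
Compare {#1, #3, #4}: link cost 235 + fixed 30 = 265.
Compare {#1, #2, #3, #4}: link cost 235 + fixed 37 = 272.
Compare {#1, #3}: link cost 268 + fixed 19 = 287.
All other subsets cost ≥ 265. Minimum total cost: 261.

261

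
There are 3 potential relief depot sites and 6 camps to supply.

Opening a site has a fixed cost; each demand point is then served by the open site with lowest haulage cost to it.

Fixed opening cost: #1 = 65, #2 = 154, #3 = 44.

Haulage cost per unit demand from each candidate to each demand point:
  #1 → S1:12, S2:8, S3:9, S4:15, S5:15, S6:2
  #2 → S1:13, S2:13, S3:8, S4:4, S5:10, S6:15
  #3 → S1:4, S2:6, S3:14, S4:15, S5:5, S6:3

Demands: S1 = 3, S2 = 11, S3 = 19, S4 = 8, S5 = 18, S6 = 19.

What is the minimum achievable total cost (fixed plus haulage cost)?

606

Open {#1, #3}: assign each demand point to its cheapest open site.
  S1→#3 3×4=12, S2→#3 11×6=66, S3→#1 19×9=171, S4→#1 8×15=120, S5→#3 18×5=90, S6→#1 19×2=38
  haulage cost 497, fixed 109 → total 606.
Compare {#2, #3}: haulage cost 409 + fixed 198 = 607.
Compare {#1, #2, #3}: haulage cost 390 + fixed 263 = 653.
Compare {#3}: haulage cost 611 + fixed 44 = 655.
All other subsets cost ≥ 607. Minimum total cost: 606.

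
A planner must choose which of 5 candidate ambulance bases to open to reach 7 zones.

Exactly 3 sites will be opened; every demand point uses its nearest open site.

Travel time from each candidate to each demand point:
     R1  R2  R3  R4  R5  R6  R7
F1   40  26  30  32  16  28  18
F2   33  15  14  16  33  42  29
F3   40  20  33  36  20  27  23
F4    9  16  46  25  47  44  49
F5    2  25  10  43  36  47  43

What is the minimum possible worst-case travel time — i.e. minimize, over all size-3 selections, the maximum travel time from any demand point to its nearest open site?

Open {F2, F3, F4}.
  Farthest demand point is R6 at travel time 27 (to F3); all others are ≤ 27.
With {F2, F3, F5} the worst case is 27.
With {F3, F4, F5} the worst case is 27.
No size-3 selection achieves below 27.

27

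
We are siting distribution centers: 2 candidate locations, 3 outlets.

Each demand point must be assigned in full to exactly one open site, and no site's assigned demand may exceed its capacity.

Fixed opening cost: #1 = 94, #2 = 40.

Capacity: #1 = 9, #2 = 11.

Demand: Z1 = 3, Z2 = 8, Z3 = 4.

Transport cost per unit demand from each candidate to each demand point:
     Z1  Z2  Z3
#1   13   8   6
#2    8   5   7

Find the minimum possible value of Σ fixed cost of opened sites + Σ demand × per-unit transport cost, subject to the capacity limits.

222

Open {#1, #2}; cheapest assignment that respects the capacities:
  #1 (cap 9, load 4): Z3 — cost 4×6 = 24
  #2 (cap 11, load 11): Z1, Z2 — cost 3×8 + 8×5 = 64
  Shipping 88, fixed 134 → total 222.
  Any other capacity-feasible assignment to {#1, #2} ships for at least 88.
Total demand is 15 and no other set of sites has combined capacity ≥ 15, so {#1, #2} is the only feasible choice of open sites. Minimum: 222.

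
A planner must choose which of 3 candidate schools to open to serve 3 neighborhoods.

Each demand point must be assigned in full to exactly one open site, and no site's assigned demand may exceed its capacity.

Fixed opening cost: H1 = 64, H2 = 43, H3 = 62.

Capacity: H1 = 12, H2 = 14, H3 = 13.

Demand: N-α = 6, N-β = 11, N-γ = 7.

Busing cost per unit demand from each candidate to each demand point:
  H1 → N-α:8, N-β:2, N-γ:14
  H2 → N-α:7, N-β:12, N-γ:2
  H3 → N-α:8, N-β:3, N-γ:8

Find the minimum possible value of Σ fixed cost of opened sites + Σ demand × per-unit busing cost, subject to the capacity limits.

185

Open {H1, H2}; cheapest assignment that respects the capacities:
  H1 (cap 12, load 11): N-β — cost 11×2 = 22
  H2 (cap 14, load 13): N-α, N-γ — cost 6×7 + 7×2 = 56
  Shipping 78, fixed 107 → total 185.
  Any other capacity-feasible assignment to {H1, H2} ships for at least 78.
Compare {H2, H3}: its best feasible assignment gives total 194.
Compare {H1, H2, H3}: its best feasible assignment gives total 247.
Every other set of open sites that can feasibly serve all demand totals ≥ 194 even under its best assignment. Minimum: 185.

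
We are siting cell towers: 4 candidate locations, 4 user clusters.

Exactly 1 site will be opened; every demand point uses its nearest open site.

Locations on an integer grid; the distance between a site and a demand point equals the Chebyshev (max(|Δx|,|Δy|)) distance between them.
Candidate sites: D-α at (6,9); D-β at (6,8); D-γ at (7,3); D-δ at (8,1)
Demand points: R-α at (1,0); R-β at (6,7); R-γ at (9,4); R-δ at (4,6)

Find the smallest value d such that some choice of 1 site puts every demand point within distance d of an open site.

6

Open {D-γ}.
  Farthest demand point is R-α at distance 6 (to D-γ); all others are ≤ 6.
With {D-δ} the worst case is 7.
With {D-β} the worst case is 8.
No size-1 selection achieves below 6.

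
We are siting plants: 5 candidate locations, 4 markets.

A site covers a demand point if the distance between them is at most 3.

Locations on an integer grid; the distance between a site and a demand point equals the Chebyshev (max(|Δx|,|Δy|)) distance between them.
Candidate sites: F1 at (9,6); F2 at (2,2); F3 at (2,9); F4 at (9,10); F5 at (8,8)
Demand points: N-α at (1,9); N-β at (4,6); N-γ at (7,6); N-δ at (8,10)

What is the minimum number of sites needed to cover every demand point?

2

Coverage sets (demand points within 3 of each site):
  F1: {N-γ}
  F2: {}
  F3: {N-α, N-β}
  F4: {N-δ}
  F5: {N-γ, N-δ}
No single site covers all 4 demand points.
But {F3, F5} covers everything, so the minimum is 2.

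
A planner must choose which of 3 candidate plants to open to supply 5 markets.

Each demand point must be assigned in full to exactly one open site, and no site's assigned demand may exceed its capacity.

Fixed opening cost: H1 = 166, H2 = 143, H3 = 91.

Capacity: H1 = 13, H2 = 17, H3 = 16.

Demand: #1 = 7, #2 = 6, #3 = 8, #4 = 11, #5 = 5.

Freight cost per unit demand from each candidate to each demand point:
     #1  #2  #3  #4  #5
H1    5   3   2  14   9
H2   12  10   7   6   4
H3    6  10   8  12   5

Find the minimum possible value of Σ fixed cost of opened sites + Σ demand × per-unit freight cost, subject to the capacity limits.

Open {H1, H2, H3}; cheapest assignment that respects the capacities:
  H1 (cap 13, load 13): #1, #2 — cost 7×5 + 6×3 = 53
  H2 (cap 17, load 16): #4, #5 — cost 11×6 + 5×4 = 86
  H3 (cap 16, load 8): #3 — cost 8×8 = 64
  Shipping 203, fixed 400 → total 603.
  Any other capacity-feasible assignment to {H1, H2, H3} ships for at least 203.
Total demand is 37 and no other set of sites has combined capacity ≥ 37, so {H1, H2, H3} is the only feasible choice of open sites. Minimum: 603.

603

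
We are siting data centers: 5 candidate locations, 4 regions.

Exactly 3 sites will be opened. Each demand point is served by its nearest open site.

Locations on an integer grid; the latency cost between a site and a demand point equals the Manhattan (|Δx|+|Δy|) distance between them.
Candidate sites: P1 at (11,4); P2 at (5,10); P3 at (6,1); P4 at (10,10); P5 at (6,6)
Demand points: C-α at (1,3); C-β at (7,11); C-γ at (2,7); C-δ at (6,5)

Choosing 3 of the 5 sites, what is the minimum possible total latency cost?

Open {P2, P3, P5}.
  C-α→P3 7, C-β→P2 3, C-γ→P5 5, C-δ→P5 1  ⇒ total 16.
Compare {P1, P2, P5}: total 17.
Compare {P2, P4, P5}: total 17.
No size-3 selection does better; minimum is 16.

16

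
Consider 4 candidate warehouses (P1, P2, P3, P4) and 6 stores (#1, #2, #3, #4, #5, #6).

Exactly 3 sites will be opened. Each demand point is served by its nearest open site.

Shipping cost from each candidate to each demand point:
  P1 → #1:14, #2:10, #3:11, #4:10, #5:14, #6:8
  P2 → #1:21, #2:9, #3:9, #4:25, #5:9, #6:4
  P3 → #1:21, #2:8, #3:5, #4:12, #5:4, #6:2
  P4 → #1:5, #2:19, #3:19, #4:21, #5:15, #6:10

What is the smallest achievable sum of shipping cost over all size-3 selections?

Open {P1, P3, P4}.
  #1→P4 5, #2→P3 8, #3→P3 5, #4→P1 10, #5→P3 4, #6→P3 2  ⇒ total 34.
Compare {P2, P3, P4}: total 36.
Compare {P1, P2, P3}: total 43.
No size-3 selection does better; minimum is 34.

34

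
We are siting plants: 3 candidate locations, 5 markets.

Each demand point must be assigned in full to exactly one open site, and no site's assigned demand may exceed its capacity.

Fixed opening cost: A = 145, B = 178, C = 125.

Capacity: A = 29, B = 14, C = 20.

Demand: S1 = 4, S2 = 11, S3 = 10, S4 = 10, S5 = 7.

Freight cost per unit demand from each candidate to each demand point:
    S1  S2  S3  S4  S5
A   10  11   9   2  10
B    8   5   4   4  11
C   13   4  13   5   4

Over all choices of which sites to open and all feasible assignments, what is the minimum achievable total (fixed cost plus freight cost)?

492

Open {A, C}; cheapest assignment that respects the capacities:
  A (cap 29, load 24): S1, S3, S4 — cost 4×10 + 10×9 + 10×2 = 150
  C (cap 20, load 18): S2, S5 — cost 11×4 + 7×4 = 72
  Shipping 222, fixed 270 → total 492.
  Any other capacity-feasible assignment to {A, C} ships for at least 222.
Compare {A, B}: its best feasible assignment gives total 606.
Compare {A, B, C}: its best feasible assignment gives total 612.
Every other set of open sites that can feasibly serve all demand totals ≥ 606 even under its best assignment. Minimum: 492.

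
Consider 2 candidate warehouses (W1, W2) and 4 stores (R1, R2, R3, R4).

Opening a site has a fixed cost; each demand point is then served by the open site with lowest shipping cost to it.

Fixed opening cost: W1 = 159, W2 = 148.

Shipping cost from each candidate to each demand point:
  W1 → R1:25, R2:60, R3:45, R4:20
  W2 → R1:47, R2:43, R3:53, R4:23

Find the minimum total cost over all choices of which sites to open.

Open {W1}: assign each demand point to its cheapest open site.
  R1→W1 25, R2→W1 60, R3→W1 45, R4→W1 20
  shipping cost 150, fixed 159 → total 309.
Compare {W2}: shipping cost 166 + fixed 148 = 314.
Compare {W1, W2}: shipping cost 133 + fixed 307 = 440.

309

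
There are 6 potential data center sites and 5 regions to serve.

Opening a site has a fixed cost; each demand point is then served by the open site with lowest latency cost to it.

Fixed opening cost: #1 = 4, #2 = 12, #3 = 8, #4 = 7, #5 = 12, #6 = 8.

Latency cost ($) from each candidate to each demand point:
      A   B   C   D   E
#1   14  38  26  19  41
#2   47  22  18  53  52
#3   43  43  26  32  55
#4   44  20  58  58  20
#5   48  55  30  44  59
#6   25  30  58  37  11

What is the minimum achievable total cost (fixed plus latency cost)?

108

Open {#1, #2, #6}: assign each demand point to its cheapest open site.
  A→#1 14, B→#2 22, C→#2 18, D→#1 19, E→#6 11
  latency cost 84, fixed 24 → total 108.
Compare {#1, #4, #6}: latency cost 90 + fixed 19 = 109.
Compare {#1, #4}: latency cost 99 + fixed 11 = 110.
Compare {#1, #6}: latency cost 100 + fixed 12 = 112.
All other subsets cost ≥ 109. Minimum total cost: 108.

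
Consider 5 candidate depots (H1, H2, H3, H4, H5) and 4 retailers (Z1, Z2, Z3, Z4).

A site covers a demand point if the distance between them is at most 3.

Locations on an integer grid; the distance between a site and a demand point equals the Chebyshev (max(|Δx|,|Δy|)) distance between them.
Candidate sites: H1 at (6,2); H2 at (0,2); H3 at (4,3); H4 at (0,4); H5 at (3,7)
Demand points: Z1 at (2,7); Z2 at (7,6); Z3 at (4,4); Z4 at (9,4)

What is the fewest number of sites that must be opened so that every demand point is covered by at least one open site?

Coverage sets (demand points within 3 of each site):
  H1: {Z3, Z4}
  H2: {}
  H3: {Z2, Z3}
  H4: {Z1}
  H5: {Z1, Z3}
No 2 sites suffice: every size-2 union leaves at least one demand point uncovered.
But {H1, H3, H4} covers everything, so the minimum is 3.

3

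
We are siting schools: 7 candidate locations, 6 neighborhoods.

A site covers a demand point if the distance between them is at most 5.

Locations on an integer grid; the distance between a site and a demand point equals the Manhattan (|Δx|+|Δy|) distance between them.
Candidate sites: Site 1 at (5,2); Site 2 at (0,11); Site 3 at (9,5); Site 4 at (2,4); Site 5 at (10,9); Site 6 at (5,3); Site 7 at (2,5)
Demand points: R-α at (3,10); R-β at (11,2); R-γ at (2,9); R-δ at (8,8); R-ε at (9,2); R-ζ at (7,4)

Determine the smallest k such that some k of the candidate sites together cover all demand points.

Coverage sets (demand points within 5 of each site):
  Site 1: {R-ε, R-ζ}
  Site 2: {R-α, R-γ}
  Site 3: {R-β, R-δ, R-ε, R-ζ}
  Site 4: {R-γ, R-ζ}
  Site 5: {R-δ}
  Site 6: {R-ε, R-ζ}
  Site 7: {R-γ}
No single site covers all 6 demand points.
But {Site 2, Site 3} covers everything, so the minimum is 2.

2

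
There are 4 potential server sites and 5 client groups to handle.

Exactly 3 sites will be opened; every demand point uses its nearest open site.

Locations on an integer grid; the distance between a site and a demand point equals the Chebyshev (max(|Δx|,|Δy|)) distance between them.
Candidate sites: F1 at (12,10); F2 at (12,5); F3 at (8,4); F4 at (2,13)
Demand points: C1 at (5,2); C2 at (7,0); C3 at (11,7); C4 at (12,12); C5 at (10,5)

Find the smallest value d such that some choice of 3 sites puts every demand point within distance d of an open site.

Open {F1, F2, F3}.
  Farthest demand point is C2 at distance 4 (to F3); all others are ≤ 4.
With {F1, F3, F4} the worst case is 4.
With {F1, F2, F4} the worst case is 7.
No size-3 selection achieves below 4.

4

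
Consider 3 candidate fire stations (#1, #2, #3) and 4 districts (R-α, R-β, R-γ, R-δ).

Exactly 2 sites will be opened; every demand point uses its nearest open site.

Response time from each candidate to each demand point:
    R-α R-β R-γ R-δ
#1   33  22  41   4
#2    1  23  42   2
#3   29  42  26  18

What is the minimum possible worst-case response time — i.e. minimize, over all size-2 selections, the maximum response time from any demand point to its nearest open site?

Open {#2, #3}.
  Farthest demand point is R-γ at response time 26 (to #3); all others are ≤ 26.
With {#1, #3} the worst case is 29.
With {#1, #2} the worst case is 41.
No size-2 selection achieves below 26.

26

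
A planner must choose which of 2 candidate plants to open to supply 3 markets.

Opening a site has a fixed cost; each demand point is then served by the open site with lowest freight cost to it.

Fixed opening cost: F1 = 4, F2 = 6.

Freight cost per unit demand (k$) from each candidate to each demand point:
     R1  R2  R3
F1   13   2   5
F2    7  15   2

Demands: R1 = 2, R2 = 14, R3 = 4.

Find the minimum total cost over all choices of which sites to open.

60

Open {F1, F2}: assign each demand point to its cheapest open site.
  R1→F2 2×7=14, R2→F1 14×2=28, R3→F2 4×2=8
  freight cost 50, fixed 10 → total 60.
Compare {F1}: freight cost 74 + fixed 4 = 78.
Compare {F2}: freight cost 232 + fixed 6 = 238.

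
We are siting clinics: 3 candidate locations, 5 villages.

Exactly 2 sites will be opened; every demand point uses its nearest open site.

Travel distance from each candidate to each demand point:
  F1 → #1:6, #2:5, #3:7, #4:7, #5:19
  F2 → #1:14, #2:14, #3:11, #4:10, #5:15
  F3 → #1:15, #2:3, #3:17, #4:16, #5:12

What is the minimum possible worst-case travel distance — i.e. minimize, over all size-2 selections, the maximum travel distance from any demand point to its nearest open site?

12

Open {F1, F3}.
  Farthest demand point is #5 at travel distance 12 (to F3); all others are ≤ 12.
With {F2, F3} the worst case is 14.
With {F1, F2} the worst case is 15.
No size-2 selection achieves below 12.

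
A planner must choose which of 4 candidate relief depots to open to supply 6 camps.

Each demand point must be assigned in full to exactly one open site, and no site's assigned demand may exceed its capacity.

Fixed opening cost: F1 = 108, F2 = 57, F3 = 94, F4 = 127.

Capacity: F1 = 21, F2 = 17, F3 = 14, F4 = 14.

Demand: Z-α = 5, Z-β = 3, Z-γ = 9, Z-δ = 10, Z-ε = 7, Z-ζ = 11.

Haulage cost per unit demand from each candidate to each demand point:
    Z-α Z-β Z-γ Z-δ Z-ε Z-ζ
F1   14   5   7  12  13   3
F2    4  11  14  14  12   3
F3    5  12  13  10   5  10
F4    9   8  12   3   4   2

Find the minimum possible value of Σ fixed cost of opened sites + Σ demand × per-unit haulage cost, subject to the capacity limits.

Open {F1, F3, F4}; cheapest assignment that respects the capacities:
  F1 (cap 21, load 20): Z-γ, Z-ζ — cost 9×7 + 11×3 = 96
  F3 (cap 14, load 12): Z-α, Z-ε — cost 5×5 + 7×5 = 60
  F4 (cap 14, load 13): Z-β, Z-δ — cost 3×8 + 10×3 = 54
  Shipping 210, fixed 329 → total 539.
  Any other capacity-feasible assignment to {F1, F3, F4} ships for at least 210.
Compare {F1, F2, F4}: its best feasible assignment gives total 544.
Compare {F1, F2, F3}: its best feasible assignment gives total 566.
Every other set of open sites that can feasibly serve all demand totals ≥ 544 even under its best assignment. Minimum: 539.

539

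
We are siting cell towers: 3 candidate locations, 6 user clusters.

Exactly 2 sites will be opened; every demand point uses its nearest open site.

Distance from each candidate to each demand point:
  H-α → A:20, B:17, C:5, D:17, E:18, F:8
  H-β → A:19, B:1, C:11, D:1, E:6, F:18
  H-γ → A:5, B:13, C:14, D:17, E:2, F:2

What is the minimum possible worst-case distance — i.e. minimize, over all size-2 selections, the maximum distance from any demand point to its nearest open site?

Open {H-β, H-γ}.
  Farthest demand point is C at distance 11 (to H-β); all others are ≤ 11.
With {H-α, H-γ} the worst case is 17.
With {H-α, H-β} the worst case is 19.
No size-2 selection achieves below 11.

11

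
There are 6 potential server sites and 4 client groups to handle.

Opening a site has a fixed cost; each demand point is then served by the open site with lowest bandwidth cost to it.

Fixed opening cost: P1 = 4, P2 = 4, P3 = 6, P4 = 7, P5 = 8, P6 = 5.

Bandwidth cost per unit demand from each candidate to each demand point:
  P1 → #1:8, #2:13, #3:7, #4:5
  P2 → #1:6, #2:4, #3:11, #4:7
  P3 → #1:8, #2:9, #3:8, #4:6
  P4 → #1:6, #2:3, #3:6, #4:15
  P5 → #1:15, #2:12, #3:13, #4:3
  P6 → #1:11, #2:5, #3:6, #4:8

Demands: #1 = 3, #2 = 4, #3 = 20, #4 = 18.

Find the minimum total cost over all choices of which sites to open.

219

Open {P4, P5}: assign each demand point to its cheapest open site.
  #1→P4 3×6=18, #2→P4 4×3=12, #3→P4 20×6=120, #4→P5 18×3=54
  bandwidth cost 204, fixed 15 → total 219.
Compare {P1, P4, P5}: bandwidth cost 204 + fixed 19 = 223.
Compare {P2, P4, P5}: bandwidth cost 204 + fixed 19 = 223.
Compare {P4, P5, P6}: bandwidth cost 204 + fixed 20 = 224.
All other subsets cost ≥ 223. Minimum total cost: 219.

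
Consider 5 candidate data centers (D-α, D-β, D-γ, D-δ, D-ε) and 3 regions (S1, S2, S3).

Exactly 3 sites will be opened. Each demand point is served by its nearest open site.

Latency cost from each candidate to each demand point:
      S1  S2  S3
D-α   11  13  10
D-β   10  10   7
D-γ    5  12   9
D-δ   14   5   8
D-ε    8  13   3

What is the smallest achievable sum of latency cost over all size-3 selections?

13

Open {D-γ, D-δ, D-ε}.
  S1→D-γ 5, S2→D-δ 5, S3→D-ε 3  ⇒ total 13.
Compare {D-α, D-δ, D-ε}: total 16.
Compare {D-β, D-δ, D-ε}: total 16.
No size-3 selection does better; minimum is 13.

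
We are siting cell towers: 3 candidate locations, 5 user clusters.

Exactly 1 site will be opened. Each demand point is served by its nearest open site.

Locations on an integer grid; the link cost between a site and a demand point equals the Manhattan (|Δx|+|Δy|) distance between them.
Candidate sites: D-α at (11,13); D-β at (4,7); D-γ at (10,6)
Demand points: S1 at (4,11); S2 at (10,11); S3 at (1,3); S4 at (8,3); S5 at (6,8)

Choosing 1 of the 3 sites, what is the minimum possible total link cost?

32

Open {D-β}.
  S1→D-β 4, S2→D-β 10, S3→D-β 7, S4→D-β 8, S5→D-β 3  ⇒ total 32.
Compare {D-γ}: total 39.
Compare {D-α}: total 55.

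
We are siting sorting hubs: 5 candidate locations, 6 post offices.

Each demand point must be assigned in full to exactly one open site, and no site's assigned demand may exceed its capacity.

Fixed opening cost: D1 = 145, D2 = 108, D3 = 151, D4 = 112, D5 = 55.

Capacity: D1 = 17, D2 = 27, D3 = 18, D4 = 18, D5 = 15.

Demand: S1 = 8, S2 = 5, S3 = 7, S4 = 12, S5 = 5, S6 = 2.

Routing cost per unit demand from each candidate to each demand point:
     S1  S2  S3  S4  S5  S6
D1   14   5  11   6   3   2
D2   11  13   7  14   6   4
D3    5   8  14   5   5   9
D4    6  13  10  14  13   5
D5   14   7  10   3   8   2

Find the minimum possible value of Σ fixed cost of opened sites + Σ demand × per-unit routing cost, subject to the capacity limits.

Open {D2, D5}; cheapest assignment that respects the capacities:
  D2 (cap 27, load 25): S1, S2, S3, S5 — cost 8×11 + 5×13 + 7×7 + 5×6 = 232
  D5 (cap 15, load 14): S4, S6 — cost 12×3 + 2×2 = 40
  Shipping 272, fixed 163 → total 435.
  Any other capacity-feasible assignment to {D2, D5} ships for at least 272.
Compare {D2, D4, D5}: its best feasible assignment gives total 507.
Compare {D2, D3, D5}: its best feasible assignment gives total 508.
Every other set of open sites that can feasibly serve all demand totals ≥ 507 even under its best assignment. Minimum: 435.

435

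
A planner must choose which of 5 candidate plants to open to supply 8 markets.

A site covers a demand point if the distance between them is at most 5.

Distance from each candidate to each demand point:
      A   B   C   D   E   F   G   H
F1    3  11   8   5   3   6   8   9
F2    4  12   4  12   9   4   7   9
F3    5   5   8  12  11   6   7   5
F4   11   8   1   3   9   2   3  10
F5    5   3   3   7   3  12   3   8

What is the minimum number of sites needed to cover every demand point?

3

Coverage sets (demand points within 5 of each site):
  F1: {A, D, E}
  F2: {A, C, F}
  F3: {A, B, H}
  F4: {C, D, F, G}
  F5: {A, B, C, E, G}
No 2 sites suffice: every size-2 union leaves at least one demand point uncovered.
But {F1, F3, F4} covers everything, so the minimum is 3.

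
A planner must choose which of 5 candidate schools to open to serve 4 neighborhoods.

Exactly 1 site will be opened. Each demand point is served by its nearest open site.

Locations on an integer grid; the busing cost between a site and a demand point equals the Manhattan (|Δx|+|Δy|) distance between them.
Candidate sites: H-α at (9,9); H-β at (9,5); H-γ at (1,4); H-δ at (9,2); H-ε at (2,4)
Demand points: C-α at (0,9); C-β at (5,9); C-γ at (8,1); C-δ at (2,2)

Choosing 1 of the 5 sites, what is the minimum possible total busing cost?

Open {H-ε}.
  C-α→H-ε 7, C-β→H-ε 8, C-γ→H-ε 9, C-δ→H-ε 2  ⇒ total 26.
Compare {H-γ}: total 28.
Compare {H-α}: total 36.
No size-1 selection does better; minimum is 26.

26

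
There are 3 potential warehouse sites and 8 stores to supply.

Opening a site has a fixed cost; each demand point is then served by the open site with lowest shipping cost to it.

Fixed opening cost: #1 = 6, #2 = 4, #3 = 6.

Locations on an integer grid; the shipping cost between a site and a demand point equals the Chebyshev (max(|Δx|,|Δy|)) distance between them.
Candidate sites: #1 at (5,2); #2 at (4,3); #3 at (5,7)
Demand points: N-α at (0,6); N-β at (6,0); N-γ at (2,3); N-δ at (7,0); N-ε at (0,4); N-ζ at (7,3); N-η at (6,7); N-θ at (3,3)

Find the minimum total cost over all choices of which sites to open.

28

Open {#2}: assign each demand point to its cheapest open site.
  N-α→#2 4, N-β→#2 3, N-γ→#2 2, N-δ→#2 3, N-ε→#2 4, N-ζ→#2 3, N-η→#2 4, N-θ→#2 1
  shipping cost 24, fixed 4 → total 28.
Compare {#1, #2}: shipping cost 21 + fixed 10 = 31.
Compare {#2, #3}: shipping cost 21 + fixed 10 = 31.
Compare {#1}: shipping cost 26 + fixed 6 = 32.
All other subsets cost ≥ 31. Minimum total cost: 28.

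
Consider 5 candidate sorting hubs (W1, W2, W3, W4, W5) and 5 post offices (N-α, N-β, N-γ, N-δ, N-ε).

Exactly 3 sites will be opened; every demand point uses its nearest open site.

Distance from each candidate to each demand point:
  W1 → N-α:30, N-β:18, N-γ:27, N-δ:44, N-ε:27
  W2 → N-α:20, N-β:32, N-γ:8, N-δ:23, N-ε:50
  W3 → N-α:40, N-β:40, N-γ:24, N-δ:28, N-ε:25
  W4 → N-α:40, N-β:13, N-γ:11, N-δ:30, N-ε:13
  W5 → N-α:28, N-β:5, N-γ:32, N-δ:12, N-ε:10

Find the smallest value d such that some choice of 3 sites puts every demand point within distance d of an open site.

20

Open {W1, W2, W5}.
  Farthest demand point is N-α at distance 20 (to W2); all others are ≤ 20.
With {W2, W3, W5} the worst case is 20.
With {W2, W4, W5} the worst case is 20.
No size-3 selection achieves below 20.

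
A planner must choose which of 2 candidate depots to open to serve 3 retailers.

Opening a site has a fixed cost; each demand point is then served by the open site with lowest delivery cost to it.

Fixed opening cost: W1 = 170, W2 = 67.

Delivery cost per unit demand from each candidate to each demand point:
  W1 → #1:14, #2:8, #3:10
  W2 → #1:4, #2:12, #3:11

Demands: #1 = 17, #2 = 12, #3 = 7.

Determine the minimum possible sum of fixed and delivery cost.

Open {W2}: assign each demand point to its cheapest open site.
  #1→W2 17×4=68, #2→W2 12×12=144, #3→W2 7×11=77
  delivery cost 289, fixed 67 → total 356.
Compare {W1, W2}: delivery cost 234 + fixed 237 = 471.
Compare {W1}: delivery cost 404 + fixed 170 = 574.

356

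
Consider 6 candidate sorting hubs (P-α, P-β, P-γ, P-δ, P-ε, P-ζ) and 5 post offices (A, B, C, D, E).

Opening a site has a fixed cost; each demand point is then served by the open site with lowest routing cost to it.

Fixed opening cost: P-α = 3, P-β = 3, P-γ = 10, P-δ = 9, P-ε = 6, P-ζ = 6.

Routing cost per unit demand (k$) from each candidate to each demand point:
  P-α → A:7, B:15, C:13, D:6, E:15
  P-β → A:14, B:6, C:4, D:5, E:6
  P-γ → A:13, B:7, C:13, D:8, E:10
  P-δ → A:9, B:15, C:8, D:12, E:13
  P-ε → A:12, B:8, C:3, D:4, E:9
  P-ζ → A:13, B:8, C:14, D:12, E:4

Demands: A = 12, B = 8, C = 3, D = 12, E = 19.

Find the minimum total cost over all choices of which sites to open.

283

Open {P-α, P-β, P-ε, P-ζ}: assign each demand point to its cheapest open site.
  A→P-α 12×7=84, B→P-β 8×6=48, C→P-ε 3×3=9, D→P-ε 12×4=48, E→P-ζ 19×4=76
  routing cost 265, fixed 18 → total 283.
Compare {P-α, P-β, P-ζ}: routing cost 280 + fixed 12 = 292.
Compare {P-α, P-β, P-δ, P-ε, P-ζ}: routing cost 265 + fixed 27 = 292.
Compare {P-α, P-β, P-γ, P-ε, P-ζ}: routing cost 265 + fixed 28 = 293.
All other subsets cost ≥ 292. Minimum total cost: 283.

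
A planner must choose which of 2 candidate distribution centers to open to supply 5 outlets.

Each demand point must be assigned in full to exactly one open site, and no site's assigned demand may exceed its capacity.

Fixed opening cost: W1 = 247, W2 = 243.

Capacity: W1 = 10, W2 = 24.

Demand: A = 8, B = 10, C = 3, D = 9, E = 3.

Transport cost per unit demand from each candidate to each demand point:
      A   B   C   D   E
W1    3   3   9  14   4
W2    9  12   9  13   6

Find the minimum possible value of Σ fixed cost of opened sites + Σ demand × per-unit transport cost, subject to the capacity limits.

754

Open {W1, W2}; cheapest assignment that respects the capacities:
  W1 (cap 10, load 10): B — cost 10×3 = 30
  W2 (cap 24, load 23): A, C, D, E — cost 8×9 + 3×9 + 9×13 + 3×6 = 234
  Shipping 264, fixed 490 → total 754.
  Any other capacity-feasible assignment to {W1, W2} ships for at least 264.
Total demand is 33 and no other set of sites has combined capacity ≥ 33, so {W1, W2} is the only feasible choice of open sites. Minimum: 754.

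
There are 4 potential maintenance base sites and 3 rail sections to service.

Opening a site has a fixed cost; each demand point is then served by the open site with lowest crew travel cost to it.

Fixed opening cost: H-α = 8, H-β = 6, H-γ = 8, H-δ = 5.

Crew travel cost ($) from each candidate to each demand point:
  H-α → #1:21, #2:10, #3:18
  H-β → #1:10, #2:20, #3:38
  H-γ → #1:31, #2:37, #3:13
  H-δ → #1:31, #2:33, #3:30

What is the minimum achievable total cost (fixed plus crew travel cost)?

Open {H-α, H-β}: assign each demand point to its cheapest open site.
  #1→H-β 10, #2→H-α 10, #3→H-α 18
  crew travel cost 38, fixed 14 → total 52.
Compare {H-α, H-β, H-γ}: crew travel cost 33 + fixed 22 = 55.
Compare {H-α}: crew travel cost 49 + fixed 8 = 57.
Compare {H-β, H-γ}: crew travel cost 43 + fixed 14 = 57.
All other subsets cost ≥ 55. Minimum total cost: 52.

52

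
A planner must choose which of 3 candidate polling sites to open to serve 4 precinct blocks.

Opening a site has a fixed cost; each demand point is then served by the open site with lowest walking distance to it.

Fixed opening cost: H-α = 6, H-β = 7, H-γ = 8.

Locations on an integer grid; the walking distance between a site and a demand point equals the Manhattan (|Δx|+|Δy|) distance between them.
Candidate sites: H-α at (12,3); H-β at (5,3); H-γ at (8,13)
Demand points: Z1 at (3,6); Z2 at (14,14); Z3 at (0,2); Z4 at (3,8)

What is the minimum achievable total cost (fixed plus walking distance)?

40

Open {H-β, H-γ}: assign each demand point to its cheapest open site.
  Z1→H-β 5, Z2→H-γ 7, Z3→H-β 6, Z4→H-β 7
  walking distance 25, fixed 15 → total 40.
Compare {H-α, H-β}: walking distance 31 + fixed 13 = 44.
Compare {H-β}: walking distance 38 + fixed 7 = 45.
Compare {H-α, H-β, H-γ}: walking distance 25 + fixed 21 = 46.
All other subsets cost ≥ 44. Minimum total cost: 40.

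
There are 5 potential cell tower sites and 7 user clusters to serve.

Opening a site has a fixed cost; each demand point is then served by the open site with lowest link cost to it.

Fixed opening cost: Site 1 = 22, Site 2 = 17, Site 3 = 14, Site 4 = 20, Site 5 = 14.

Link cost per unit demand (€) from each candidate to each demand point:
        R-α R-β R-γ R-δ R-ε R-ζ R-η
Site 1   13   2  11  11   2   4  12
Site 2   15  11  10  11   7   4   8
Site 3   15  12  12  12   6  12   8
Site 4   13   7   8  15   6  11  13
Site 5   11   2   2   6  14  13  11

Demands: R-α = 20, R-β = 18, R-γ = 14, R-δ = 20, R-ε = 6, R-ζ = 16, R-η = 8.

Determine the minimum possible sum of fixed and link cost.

594

Open {Site 1, Site 3, Site 5}: assign each demand point to its cheapest open site.
  R-α→Site 5 20×11=220, R-β→Site 1 18×2=36, R-γ→Site 5 14×2=28, R-δ→Site 5 20×6=120, R-ε→Site 1 6×2=12, R-ζ→Site 1 16×4=64, R-η→Site 3 8×8=64
  link cost 544, fixed 50 → total 594.
Compare {Site 1, Site 2, Site 5}: link cost 544 + fixed 53 = 597.
Compare {Site 1, Site 5}: link cost 568 + fixed 36 = 604.
Compare {Site 2, Site 5}: link cost 574 + fixed 31 = 605.
All other subsets cost ≥ 597. Minimum total cost: 594.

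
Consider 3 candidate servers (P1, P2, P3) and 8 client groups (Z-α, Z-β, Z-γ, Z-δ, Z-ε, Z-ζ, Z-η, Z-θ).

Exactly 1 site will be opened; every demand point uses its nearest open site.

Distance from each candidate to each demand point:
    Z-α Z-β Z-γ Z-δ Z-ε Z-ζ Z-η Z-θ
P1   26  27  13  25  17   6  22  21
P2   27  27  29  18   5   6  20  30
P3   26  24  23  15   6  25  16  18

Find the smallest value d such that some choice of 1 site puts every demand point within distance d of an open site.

Open {P3}.
  Farthest demand point is Z-α at distance 26 (to P3); all others are ≤ 26.
With {P1} the worst case is 27.
With {P2} the worst case is 30.
No size-1 selection achieves below 26.

26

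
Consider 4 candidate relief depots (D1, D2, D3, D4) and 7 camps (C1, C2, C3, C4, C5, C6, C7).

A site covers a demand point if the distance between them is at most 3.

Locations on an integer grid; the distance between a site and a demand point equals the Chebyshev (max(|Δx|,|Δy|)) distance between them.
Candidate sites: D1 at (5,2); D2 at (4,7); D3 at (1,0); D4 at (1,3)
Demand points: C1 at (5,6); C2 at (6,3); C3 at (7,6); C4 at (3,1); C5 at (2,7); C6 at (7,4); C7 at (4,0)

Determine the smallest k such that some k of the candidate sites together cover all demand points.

Coverage sets (demand points within 3 of each site):
  D1: {C2, C4, C6, C7}
  D2: {C1, C3, C5, C6}
  D3: {C4, C7}
  D4: {C4, C7}
No single site covers all 7 demand points.
But {D1, D2} covers everything, so the minimum is 2.

2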